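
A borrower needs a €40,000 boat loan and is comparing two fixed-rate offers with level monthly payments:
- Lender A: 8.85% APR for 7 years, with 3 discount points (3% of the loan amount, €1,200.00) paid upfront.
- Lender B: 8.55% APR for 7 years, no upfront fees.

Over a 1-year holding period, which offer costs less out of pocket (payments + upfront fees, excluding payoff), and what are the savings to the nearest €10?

Lender A: at 8.85% the monthly rate is 0.0073750, so the payment is 40,000 × 0.0073750 / (1 − 1.0073750^−84) = €640.52.
Lender B: monthly rate = 8.55%/12 = 0.0071250; payment = 40,000 × 0.0071250 / (1 − (1+0.0071250)^−84) = €634.47.
Over 12 months: Lender A costs 12 × €640.52 + €1,200.00 = €8,886.24; Lender B costs 12 × €634.47 = €7,613.64.
Lender B is cheaper by €8,886.24 − €7,613.64 = €1,272.60.

Lender B by €1,270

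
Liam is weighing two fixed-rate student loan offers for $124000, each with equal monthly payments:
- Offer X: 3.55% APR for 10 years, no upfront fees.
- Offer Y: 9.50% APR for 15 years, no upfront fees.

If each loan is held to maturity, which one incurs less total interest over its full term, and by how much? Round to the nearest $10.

Offer X: at 3.55% the monthly rate is 0.0029583, so the payment is 124,000 × 0.0029583 / (1 − 1.0029583^−120) = $1,229.09.
Total interest on Offer X = 120 × $1,229.09 − $124,000 = $23,490.80.
Offer Y: at 9.50% the monthly rate is 0.0079167, so the payment is 124,000 × 0.0079167 / (1 − 1.0079167^−180) = $1,294.84.
Total interest on Offer Y = 180 × $1,294.84 − $124,000 = $109,071.20.
Offer X is lower by $85,580.40.

Offer X by $85,580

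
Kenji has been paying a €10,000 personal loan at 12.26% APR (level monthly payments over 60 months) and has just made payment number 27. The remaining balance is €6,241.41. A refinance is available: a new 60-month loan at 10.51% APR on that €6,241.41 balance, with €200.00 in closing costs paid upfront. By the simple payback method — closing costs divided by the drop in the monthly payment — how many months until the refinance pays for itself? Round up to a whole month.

Current payment = 10,000 × 12.26%/12 / (1 − (1+0.0102167)^−60) = €223.76.
Refinanced payment = 6,241.41 × 0.0087583 / (1 − (1+0.0087583)^−60) = €134.18.
Monthly savings = €223.76 − €134.18 = €89.58.
Break-even = €200.00 / €89.58 = 2.23 → 3 months.

3 months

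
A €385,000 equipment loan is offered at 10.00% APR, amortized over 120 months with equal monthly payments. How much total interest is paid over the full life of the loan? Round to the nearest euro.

€225,536

Monthly rate = 10%/12 = 0.0083333; payment = 385,000 × 0.0083333 / (1 − (1+0.0083333)^−120) = €5,087.80.
Total paid = 120 × €5,087.80 = €610,536.00; interest = €610,536.00 − €385,000 = €225,536.00.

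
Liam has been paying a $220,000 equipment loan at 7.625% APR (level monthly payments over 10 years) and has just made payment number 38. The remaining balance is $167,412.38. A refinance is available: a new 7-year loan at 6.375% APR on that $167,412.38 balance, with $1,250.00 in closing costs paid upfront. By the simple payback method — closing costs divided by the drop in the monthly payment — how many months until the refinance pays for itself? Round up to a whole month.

Current payment = 220,000 × 7.625%/12 / (1 − (1+0.0063542)^−120) = $2,625.81.
Refinanced payment = 167,412.38 × 0.0053125 / (1 − (1+0.0053125)^−84) = $2,475.86.
Monthly savings = $2,625.81 − $2,475.86 = $149.95.
Break-even = $1,250.00 / $149.95 = 8.34 → 9 months.

9 months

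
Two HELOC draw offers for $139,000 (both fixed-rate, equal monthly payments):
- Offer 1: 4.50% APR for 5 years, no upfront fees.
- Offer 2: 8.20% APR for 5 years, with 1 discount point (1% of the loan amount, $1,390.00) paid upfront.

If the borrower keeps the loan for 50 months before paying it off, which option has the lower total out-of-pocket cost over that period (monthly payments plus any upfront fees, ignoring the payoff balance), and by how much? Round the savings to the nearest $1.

Offer 1 by $13,408

Offer 1: at 4.50% the monthly rate is 0.0037500, so the payment is 139,000 × 0.0037500 / (1 − 1.0037500^−60) = $2,591.38.
Offer 2: monthly rate = 8.2%/12 = 0.0068333; payment = 139,000 × 0.0068333 / (1 − (1+0.0068333)^−60) = $2,831.74.
Over 50 months: Offer 1 costs 50 × $2,591.38 = $129,569.00; Offer 2 costs 50 × $2,831.74 + $1,390.00 = $142,977.00.
Offer 1 is cheaper by $142,977.00 − $129,569.00 = $13,408.00.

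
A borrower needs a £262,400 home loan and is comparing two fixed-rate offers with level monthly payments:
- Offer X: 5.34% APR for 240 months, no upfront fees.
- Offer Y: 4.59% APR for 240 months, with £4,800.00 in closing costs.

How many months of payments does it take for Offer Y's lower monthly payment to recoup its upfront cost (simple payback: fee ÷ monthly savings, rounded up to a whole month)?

45 months

Offer X: at 5.34% the monthly rate is 0.0044500, so the payment is 262,400 × 0.0044500 / (1 − 1.0044500^−240) = £1,781.39.
Offer Y: at 4.59% the monthly rate is 0.0038250, so the payment is 262,400 × 0.0038250 / (1 − 1.0038250^−240) = £1,672.85.
Monthly savings = £1,781.39 − £1,672.85 = £108.54.
Break-even = £4,800.00 / £108.54 = 44.22 → 45 months.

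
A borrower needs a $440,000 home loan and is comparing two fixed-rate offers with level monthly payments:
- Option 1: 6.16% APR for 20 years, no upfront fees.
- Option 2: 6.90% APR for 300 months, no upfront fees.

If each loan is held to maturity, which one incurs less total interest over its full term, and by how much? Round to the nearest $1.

Option 1: at 6.16% the monthly rate is 0.0051333, so the payment is 440,000 × 0.0051333 / (1 − 1.0051333^−240) = $3,193.05.
Total interest on Option 1 = 240 × $3,193.05 − $440,000 = $326,332.00.
Option 2: monthly rate = 6.9%/12 = 0.0057500; payment = 440,000 × 0.0057500 / (1 − (1+0.0057500)^−300) = $3,081.82.
Total interest on Option 2 = 300 × $3,081.82 − $440,000 = $484,546.00.
Option 1 is lower by $158,214.00.

Option 1 by $158,214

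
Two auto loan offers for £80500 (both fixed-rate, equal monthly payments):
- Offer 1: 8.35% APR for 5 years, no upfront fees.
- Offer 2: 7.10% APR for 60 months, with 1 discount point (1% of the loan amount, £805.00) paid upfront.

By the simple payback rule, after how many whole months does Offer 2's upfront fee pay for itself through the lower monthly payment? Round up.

Offer 1: at 8.35% the monthly rate is 0.0069583, so the payment is 80,500 × 0.0069583 / (1 − 1.0069583^−60) = £1,645.77.
Offer 2: monthly rate = 7.1%/12 = 0.0059167; payment = 80,500 × 0.0059167 / (1 − (1+0.0059167)^−60) = £1,597.80.
Monthly savings = £1,645.77 − £1,597.80 = £47.97.
Break-even = £805.00 / £47.97 = 16.78 → 17 months.

17 months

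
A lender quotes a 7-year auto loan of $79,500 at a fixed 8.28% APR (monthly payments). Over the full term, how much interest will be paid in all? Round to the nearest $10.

$25,520

At 8.28% the monthly rate is 0.0069000, so the payment is 79,500 × 0.0069000 / (1 − 1.0069000^−84) = $1,250.22.
Total paid = 84 × $1,250.22 = $105,018.48; interest = $105,018.48 − $79,500 = $25,518.48.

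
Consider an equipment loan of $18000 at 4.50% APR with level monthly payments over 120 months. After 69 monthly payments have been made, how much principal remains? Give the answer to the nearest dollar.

With monthly rate i = 4.5%/12 = 0.0037500, the balance after k of n payments is P · [(1+i)^n − (1+i)^k] / [(1+i)^n − 1].
(1+0.0037500)^120 = 1.56699278 and (1+0.0037500)^69 = 1.29468323, so the balance is 18,000 × (1.56699278 − 1.29468323) / (1.56699278 − 1) = $8,644.86.

$8,645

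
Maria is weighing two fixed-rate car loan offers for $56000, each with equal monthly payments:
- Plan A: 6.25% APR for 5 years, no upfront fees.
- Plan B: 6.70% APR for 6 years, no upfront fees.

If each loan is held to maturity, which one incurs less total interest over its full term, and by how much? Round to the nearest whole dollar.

Plan A by $2,813

Plan A: at 6.25% the monthly rate is 0.0052083, so the payment is 56,000 × 0.0052083 / (1 − 1.0052083^−60) = $1,089.16.
Total interest on Plan A = 60 × $1,089.16 − $56,000 = $9,349.60.
Plan B: monthly rate = 6.7%/12 = 0.0055833; payment = 56,000 × 0.0055833 / (1 − (1+0.0055833)^−72) = $946.70.
Total interest on Plan B = 72 × $946.70 − $56,000 = $12,162.40.
Plan A is lower by $2,812.80.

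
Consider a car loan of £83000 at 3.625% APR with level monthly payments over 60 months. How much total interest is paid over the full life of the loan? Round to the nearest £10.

Monthly rate = 3.625%/12 = 0.0030208; payment = 83,000 × 0.0030208 / (1 − (1+0.0030208)^−60) = £1,514.57.
Total paid = 60 × £1,514.57 = £90,874.20; interest = £90,874.20 − £83,000 = £7,874.20.

£7,870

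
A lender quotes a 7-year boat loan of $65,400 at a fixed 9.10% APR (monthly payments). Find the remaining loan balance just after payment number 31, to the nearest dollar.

With monthly rate i = 9.1%/12 = 0.0075833, the balance after k of n payments is P · [(1+i)^n − (1+i)^k] / [(1+i)^n − 1].
(1+0.0075833)^84 = 1.88626154 and (1+0.0075833)^31 = 1.26389277, so the balance is 65,400 × (1.88626154 − 1.26389277) / (1.88626154 − 1) = $45,926.53.

$45,927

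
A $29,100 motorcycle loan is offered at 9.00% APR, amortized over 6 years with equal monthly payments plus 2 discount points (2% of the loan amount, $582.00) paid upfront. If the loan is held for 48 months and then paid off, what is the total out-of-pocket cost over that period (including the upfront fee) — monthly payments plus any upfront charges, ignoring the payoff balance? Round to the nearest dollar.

$25,760

At 9.00% the monthly rate is 0.0075000, so the payment is 29,100 × 0.0075000 / (1 − 1.0075000^−72) = $524.54.
Total outlay = 48 × $524.54 + $582.00 = $25,759.92.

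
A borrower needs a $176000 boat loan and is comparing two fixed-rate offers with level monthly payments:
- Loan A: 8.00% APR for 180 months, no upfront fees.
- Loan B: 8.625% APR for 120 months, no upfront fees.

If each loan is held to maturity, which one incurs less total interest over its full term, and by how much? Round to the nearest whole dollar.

Loan A: at 8.00% the monthly rate is 0.0066667, so the payment is 176,000 × 0.0066667 / (1 − 1.0066667^−180) = $1,681.95.
Total interest on Loan A = 180 × $1,681.95 − $176,000 = $126,751.00.
Loan B: at 8.625% the monthly rate is 0.0071875, so the payment is 176,000 × 0.0071875 / (1 − 1.0071875^−120) = $2,193.93.
Total interest on Loan B = 120 × $2,193.93 − $176,000 = $87,271.60.
Loan B is lower by $39,479.40.

Loan B by $39,479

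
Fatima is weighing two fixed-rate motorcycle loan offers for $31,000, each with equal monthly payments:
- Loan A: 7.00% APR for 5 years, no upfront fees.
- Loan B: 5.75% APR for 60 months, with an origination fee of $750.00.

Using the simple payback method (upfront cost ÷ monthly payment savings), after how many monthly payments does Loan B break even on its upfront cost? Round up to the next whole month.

42 months

Loan A: at 7.00% the monthly rate is 0.0058333, so the payment is 31,000 × 0.0058333 / (1 − 1.0058333^−60) = $613.84.
Loan B: monthly rate = 5.75%/12 = 0.0047917; payment = 31,000 × 0.0047917 / (1 − (1+0.0047917)^−60) = $595.72.
Monthly savings = $613.84 − $595.72 = $18.12.
Break-even = $750.00 / $18.12 = 41.39 → 42 months.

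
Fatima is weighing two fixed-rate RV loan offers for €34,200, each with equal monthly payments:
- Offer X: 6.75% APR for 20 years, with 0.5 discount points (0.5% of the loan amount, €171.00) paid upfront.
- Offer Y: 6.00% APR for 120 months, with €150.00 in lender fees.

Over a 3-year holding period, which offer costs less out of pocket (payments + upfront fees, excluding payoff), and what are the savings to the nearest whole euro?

Offer X by €4,286

Offer X: monthly rate = 6.75%/12 = 0.0056250; payment = 34,200 × 0.0056250 / (1 − (1+0.0056250)^−240) = €260.04.
Offer Y: monthly rate = 6%/12 = 0.0050000; payment = 34,200 × 0.0050000 / (1 − (1+0.0050000)^−120) = €379.69.
Over 36 months: Offer X costs 36 × €260.04 + €171.00 = €9,532.44; Offer Y costs 36 × €379.69 + €150.00 = €13,818.84.
Offer X is cheaper by €13,818.84 − €9,532.44 = €4,286.40.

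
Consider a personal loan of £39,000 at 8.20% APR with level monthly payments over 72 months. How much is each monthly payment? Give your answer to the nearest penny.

£687.61

Monthly rate = 8.2%/12 = 0.0068333; payment = 39,000 × 0.0068333 / (1 − (1+0.0068333)^−72) = £687.61.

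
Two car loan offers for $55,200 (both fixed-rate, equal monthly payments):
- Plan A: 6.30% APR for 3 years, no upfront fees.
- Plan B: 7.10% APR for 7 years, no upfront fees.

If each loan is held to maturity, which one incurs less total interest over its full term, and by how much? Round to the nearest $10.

Plan A: at 6.30% the monthly rate is 0.0052500, so the payment is 55,200 × 0.0052500 / (1 − 1.0052500^−36) = $1,686.80.
Total interest on Plan A = 36 × $1,686.80 − $55,200 = $5,524.80.
Plan B: monthly rate = 7.1%/12 = 0.0059167; payment = 55,200 × 0.0059167 / (1 − (1+0.0059167)^−84) = $835.82.
Total interest on Plan B = 84 × $835.82 − $55,200 = $15,008.88.
Plan A is lower by $9,484.08.

Plan A by $9,480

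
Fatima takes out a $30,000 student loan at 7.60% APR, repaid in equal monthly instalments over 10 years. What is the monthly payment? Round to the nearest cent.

Monthly rate = 7.6%/12 = 0.0063333; payment = 30,000 × 0.0063333 / (1 − (1+0.0063333)^−120) = $357.67.

$357.67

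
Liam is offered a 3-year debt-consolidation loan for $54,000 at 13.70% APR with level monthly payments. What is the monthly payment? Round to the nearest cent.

$1,837.73

At 13.70% the monthly rate is 0.0114167, so the payment is 54,000 × 0.0114167 / (1 − 1.0114167^−36) = $1,837.73.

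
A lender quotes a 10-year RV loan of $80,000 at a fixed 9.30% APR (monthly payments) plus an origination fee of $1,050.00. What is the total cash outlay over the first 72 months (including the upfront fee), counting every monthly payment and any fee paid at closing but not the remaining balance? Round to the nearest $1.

$74,954

Monthly rate = 9.3%/12 = 0.0077500; payment = 80,000 × 0.0077500 / (1 − (1+0.0077500)^−120) = $1,026.44.
Total outlay = 72 × $1,026.44 + $1,050.00 = $74,953.68.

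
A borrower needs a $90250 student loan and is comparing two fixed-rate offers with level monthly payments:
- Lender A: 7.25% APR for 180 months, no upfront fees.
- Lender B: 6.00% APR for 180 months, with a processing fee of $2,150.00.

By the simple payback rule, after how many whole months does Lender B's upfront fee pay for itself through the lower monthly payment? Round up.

35 months

Lender A: monthly rate = 7.25%/12 = 0.0060417; payment = 90,250 × 0.0060417 / (1 − (1+0.0060417)^−180) = $823.86.
Lender B: monthly rate = 6%/12 = 0.0050000; payment = 90,250 × 0.0050000 / (1 − (1+0.0050000)^−180) = $761.58.
Monthly savings = $823.86 − $761.58 = $62.28.
Break-even = $2,150.00 / $62.28 = 34.52 → 35 months.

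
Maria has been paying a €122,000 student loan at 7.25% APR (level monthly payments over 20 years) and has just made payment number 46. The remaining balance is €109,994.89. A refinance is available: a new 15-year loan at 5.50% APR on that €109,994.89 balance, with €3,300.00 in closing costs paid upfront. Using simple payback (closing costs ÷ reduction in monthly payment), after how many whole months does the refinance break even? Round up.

51 months

Current payment = 122,000 × 7.25%/12 / (1 − (1+0.0060417)^−240) = €964.26.
Refinanced payment = 109,994.89 × 0.0045833 / (1 − (1+0.0045833)^−180) = €898.75.
Monthly savings = €964.26 − €898.75 = €65.51.
Break-even = €3,300.00 / €65.51 = 50.37 → 51 months.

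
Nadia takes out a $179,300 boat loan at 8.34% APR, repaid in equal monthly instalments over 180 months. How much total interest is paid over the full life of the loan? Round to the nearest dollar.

At 8.34% the monthly rate is 0.0069500, so the payment is 179,300 × 0.0069500 / (1 − 1.0069500^−180) = $1,748.86.
Total paid = 180 × $1,748.86 = $314,794.80; interest = $314,794.80 − $179,300 = $135,494.80.

$135,495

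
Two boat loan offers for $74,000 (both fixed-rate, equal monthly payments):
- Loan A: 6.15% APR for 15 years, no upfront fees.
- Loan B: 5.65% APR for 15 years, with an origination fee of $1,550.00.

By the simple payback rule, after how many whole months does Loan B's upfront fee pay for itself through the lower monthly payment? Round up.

Loan A: at 6.15% the monthly rate is 0.0051250, so the payment is 74,000 × 0.0051250 / (1 − 1.0051250^−180) = $630.47.
Loan B: at 5.65% the monthly rate is 0.0047083, so the payment is 74,000 × 0.0047083 / (1 − 1.0047083^−180) = $610.55.
Monthly savings = $630.47 − $610.55 = $19.92.
Break-even = $1,550.00 / $19.92 = 77.81 → 78 months.

78 months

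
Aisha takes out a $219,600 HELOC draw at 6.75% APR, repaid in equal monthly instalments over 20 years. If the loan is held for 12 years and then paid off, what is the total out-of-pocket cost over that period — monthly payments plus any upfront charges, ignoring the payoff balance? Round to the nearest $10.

$240,450

Monthly rate = 6.75%/12 = 0.0056250; payment = 219,600 × 0.0056250 / (1 − (1+0.0056250)^−240) = $1,669.76.
Total outlay = 144 × $1,669.76 = $240,445.44.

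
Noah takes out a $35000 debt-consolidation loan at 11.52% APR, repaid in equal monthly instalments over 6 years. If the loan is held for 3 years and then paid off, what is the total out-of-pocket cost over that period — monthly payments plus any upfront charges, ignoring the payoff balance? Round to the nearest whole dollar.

Monthly rate = 11.52%/12 = 0.0096000; payment = 35,000 × 0.0096000 / (1 − (1+0.0096000)^−72) = $675.55.
Total outlay = 36 × $675.55 = $24,319.80.

$24,320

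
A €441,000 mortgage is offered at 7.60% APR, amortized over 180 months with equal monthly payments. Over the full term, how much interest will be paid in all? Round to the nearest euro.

At 7.60% the monthly rate is 0.0063333, so the payment is 441,000 × 0.0063333 / (1 − 1.0063333^−180) = €4,113.23.
Total paid = 180 × €4,113.23 = €740,381.40; interest = €740,381.40 − €441,000 = €299,381.40.

€299,381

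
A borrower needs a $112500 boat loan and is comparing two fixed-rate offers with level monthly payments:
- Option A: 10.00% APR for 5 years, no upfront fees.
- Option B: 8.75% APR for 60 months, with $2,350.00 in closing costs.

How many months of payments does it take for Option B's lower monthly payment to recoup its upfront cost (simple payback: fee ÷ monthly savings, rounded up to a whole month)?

Option A: at 10.00% the monthly rate is 0.0083333, so the payment is 112,500 × 0.0083333 / (1 − 1.0083333^−60) = $2,390.29.
Option B: at 8.75% the monthly rate is 0.0072917, so the payment is 112,500 × 0.0072917 / (1 − 1.0072917^−60) = $2,321.69.
Monthly savings = $2,390.29 − $2,321.69 = $68.60.
Break-even = $2,350.00 / $68.60 = 34.26 → 35 months.

35 months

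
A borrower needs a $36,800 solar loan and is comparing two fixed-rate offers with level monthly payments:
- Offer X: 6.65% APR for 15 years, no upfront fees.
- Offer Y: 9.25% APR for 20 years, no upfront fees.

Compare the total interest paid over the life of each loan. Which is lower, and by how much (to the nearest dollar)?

Offer X: at 6.65% the monthly rate is 0.0055417, so the payment is 36,800 × 0.0055417 / (1 − 1.0055417^−180) = $323.61.
Total interest on Offer X = 180 × $323.61 − $36,800 = $21,449.80.
Offer Y: monthly rate = 9.25%/12 = 0.0077083; payment = 36,800 × 0.0077083 / (1 − (1+0.0077083)^−240) = $337.04.
Total interest on Offer Y = 240 × $337.04 − $36,800 = $44,089.60.
Offer X is lower by $22,639.80.

Offer X by $22,640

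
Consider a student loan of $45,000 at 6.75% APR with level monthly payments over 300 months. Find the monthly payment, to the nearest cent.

$310.91

Monthly rate = 6.75%/12 = 0.0056250; payment = 45,000 × 0.0056250 / (1 − (1+0.0056250)^−300) = $310.91.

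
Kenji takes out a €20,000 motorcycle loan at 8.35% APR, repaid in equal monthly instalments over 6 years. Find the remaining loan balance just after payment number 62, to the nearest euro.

With monthly rate i = 8.35%/12 = 0.0069583, the balance after k of n payments is P · [(1+i)^n − (1+i)^k] / [(1+i)^n − 1].
(1+0.0069583)^72 = 1.64750988 and (1+0.0069583)^62 = 1.53713858, so the balance is 20,000 × (1.64750988 − 1.53713858) / (1.64750988 − 1) = €3,409.10.

€3,409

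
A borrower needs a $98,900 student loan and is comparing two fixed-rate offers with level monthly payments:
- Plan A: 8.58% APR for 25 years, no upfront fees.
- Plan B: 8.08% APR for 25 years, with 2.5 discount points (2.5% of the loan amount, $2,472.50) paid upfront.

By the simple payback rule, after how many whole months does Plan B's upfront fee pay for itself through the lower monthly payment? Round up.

Plan A: at 8.58% the monthly rate is 0.0071500, so the payment is 98,900 × 0.0071500 / (1 − 1.0071500^−300) = $801.71.
Plan B: at 8.08% the monthly rate is 0.0067333, so the payment is 98,900 × 0.0067333 / (1 − 1.0067333^−300) = $768.57.
Monthly savings = $801.71 − $768.57 = $33.14.
Break-even = $2,472.50 / $33.14 = 74.61 → 75 months.

75 months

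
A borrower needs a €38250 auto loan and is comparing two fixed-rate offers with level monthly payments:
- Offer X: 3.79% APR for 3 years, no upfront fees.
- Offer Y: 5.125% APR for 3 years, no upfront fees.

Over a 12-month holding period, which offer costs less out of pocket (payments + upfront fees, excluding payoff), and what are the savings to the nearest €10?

Offer X: monthly rate = 3.79%/12 = 0.0031583; payment = 38,250 × 0.0031583 / (1 − (1+0.0031583)^−36) = €1,125.72.
Offer Y: at 5.125% the monthly rate is 0.0042708, so the payment is 38,250 × 0.0042708 / (1 − 1.0042708^−36) = €1,148.53.
Over 12 months: Offer X costs 12 × €1,125.72 = €13,508.64; Offer Y costs 12 × €1,148.53 = €13,782.36.
Offer X is cheaper by €13,782.36 − €13,508.64 = €273.72.

Offer X by €270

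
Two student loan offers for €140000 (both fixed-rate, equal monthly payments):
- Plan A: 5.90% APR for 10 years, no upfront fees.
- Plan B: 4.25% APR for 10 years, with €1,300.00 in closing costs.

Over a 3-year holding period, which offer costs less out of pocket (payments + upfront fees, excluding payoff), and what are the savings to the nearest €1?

Plan A: at 5.90% the monthly rate is 0.0049167, so the payment is 140,000 × 0.0049167 / (1 − 1.0049167^−120) = €1,547.27.
Plan B: monthly rate = 4.25%/12 = 0.0035417; payment = 140,000 × 0.0035417 / (1 − (1+0.0035417)^−120) = €1,434.13.
Over 36 months: Plan A costs 36 × €1,547.27 = €55,701.72; Plan B costs 36 × €1,434.13 + €1,300.00 = €52,928.68.
Plan B is cheaper by €55,701.72 − €52,928.68 = €2,773.04.

Plan B by €2,773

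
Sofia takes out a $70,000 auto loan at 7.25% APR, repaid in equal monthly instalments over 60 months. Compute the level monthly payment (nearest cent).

$1,394.36

At 7.25% the monthly rate is 0.0060417, so the payment is 70,000 × 0.0060417 / (1 − 1.0060417^−60) = $1,394.36.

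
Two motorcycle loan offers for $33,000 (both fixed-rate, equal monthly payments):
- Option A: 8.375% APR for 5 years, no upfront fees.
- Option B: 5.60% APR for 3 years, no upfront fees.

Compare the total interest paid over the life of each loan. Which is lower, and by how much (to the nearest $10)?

Option B by $4,580

Option A: monthly rate = 8.375%/12 = 0.0069792; payment = 33,000 × 0.0069792 / (1 − (1+0.0069792)^−60) = $675.06.
Total interest on Option A = 60 × $675.06 − $33,000 = $7,503.60.
Option B: monthly rate = 5.6%/12 = 0.0046667; payment = 33,000 × 0.0046667 / (1 − (1+0.0046667)^−36) = $997.95.
Total interest on Option B = 36 × $997.95 − $33,000 = $2,926.20.
Option B is lower by $4,577.40.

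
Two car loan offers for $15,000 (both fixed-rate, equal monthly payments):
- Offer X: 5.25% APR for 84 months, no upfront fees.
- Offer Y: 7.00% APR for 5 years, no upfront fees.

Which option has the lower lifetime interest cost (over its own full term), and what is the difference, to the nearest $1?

Offer Y by $136

Offer X: at 5.25% the monthly rate is 0.0043750, so the payment is 15,000 × 0.0043750 / (1 − 1.0043750^−84) = $213.78.
Total interest on Offer X = 84 × $213.78 − $15,000 = $2,957.52.
Offer Y: monthly rate = 7%/12 = 0.0058333; payment = 15,000 × 0.0058333 / (1 − (1+0.0058333)^−60) = $297.02.
Total interest on Offer Y = 60 × $297.02 − $15,000 = $2,821.20.
Offer Y is lower by $136.32.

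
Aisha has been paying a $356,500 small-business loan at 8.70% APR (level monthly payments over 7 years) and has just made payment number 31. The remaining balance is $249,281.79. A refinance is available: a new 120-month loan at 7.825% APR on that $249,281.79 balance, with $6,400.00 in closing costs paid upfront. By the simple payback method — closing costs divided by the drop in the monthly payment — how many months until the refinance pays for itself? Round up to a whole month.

Current payment = 356,500 × 8.7%/12 / (1 − (1+0.0072500)^−84) = $5,681.63.
Refinanced payment = 249,281.79 × 0.0065208 / (1 − (1+0.0065208)^−120) = $3,001.47.
Monthly savings = $5,681.63 − $3,001.47 = $2,680.16.
Break-even = $6,400.00 / $2,680.16 = 2.39 → 3 months.

3 months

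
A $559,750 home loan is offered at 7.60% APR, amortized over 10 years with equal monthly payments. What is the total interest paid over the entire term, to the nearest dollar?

Monthly rate = 7.6%/12 = 0.0063333; payment = 559,750 × 0.0063333 / (1 − (1+0.0063333)^−120) = $6,673.58.
Total paid = 120 × $6,673.58 = $800,829.60; interest = $800,829.60 − $559,750 = $241,079.60.

$241,080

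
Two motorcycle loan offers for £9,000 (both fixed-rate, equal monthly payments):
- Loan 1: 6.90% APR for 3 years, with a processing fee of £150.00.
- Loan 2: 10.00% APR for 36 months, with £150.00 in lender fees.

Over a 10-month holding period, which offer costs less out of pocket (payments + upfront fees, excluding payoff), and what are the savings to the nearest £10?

Loan 1 by £130

Loan 1: at 6.90% the monthly rate is 0.0057500, so the payment is 9,000 × 0.0057500 / (1 − 1.0057500^−36) = £277.48.
Loan 2: at 10.00% the monthly rate is 0.0083333, so the payment is 9,000 × 0.0083333 / (1 − 1.0083333^−36) = £290.40.
Over 10 months: Loan 1 costs 10 × £277.48 + £150.00 = £2,924.80; Loan 2 costs 10 × £290.40 + £150.00 = £3,054.00.
Loan 1 is cheaper by £3,054.00 − £2,924.80 = £129.20.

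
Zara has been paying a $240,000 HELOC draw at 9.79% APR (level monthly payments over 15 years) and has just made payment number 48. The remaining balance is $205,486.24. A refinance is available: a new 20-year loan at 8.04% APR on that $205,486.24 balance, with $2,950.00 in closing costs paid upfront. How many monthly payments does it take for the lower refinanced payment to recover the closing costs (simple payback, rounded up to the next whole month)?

4 months

Current payment = 240,000 × 9.79%/12 / (1 − (1+0.0081583)^−180) = $2,548.31.
Refinanced payment = 205,486.24 × 0.0067000 / (1 − (1+0.0067000)^−240) = $1,723.89.
Monthly savings = $2,548.31 − $1,723.89 = $824.42.
Break-even = $2,950.00 / $824.42 = 3.58 → 4 months.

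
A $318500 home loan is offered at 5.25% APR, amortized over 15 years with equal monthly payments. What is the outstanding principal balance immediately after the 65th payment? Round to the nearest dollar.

With monthly rate i = 5.25%/12 = 0.0043750, the balance after k of n payments is P · [(1+i)^n − (1+i)^k] / [(1+i)^n − 1].
(1+0.0043750)^180 = 2.19412285 and (1+0.0043750)^65 = 1.32810716, so the balance is 318,500 × (2.19412285 − 1.32810716) / (2.19412285 − 1) = $230,986.28.

$230,986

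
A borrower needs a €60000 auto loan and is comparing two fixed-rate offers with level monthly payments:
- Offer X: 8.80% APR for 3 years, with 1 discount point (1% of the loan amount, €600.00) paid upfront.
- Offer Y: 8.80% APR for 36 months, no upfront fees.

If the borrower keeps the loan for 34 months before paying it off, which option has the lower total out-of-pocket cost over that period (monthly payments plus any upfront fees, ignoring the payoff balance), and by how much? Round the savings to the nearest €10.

Offer X: monthly rate = 8.8%/12 = 0.0073333; payment = 60,000 × 0.0073333 / (1 − (1+0.0073333)^−36) = €1,902.40.
Offer Y: monthly rate = 8.8%/12 = 0.0073333; payment = 60,000 × 0.0073333 / (1 − (1+0.0073333)^−36) = €1,902.40.
Over 34 months: Offer X costs 34 × €1,902.40 + €600.00 = €65,281.60; Offer Y costs 34 × €1,902.40 = €64,681.60.
Offer Y is cheaper by €65,281.60 − €64,681.60 = €600.00.

Offer Y by €600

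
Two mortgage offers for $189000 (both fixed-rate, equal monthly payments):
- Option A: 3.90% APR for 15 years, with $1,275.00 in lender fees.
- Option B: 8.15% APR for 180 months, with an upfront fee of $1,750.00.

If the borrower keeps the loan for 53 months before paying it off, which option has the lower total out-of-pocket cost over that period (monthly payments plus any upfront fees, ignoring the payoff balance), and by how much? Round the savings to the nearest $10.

Option A by $23,480

Option A: at 3.90% the monthly rate is 0.0032500, so the payment is 189,000 × 0.0032500 / (1 − 1.0032500^−180) = $1,388.56.
Option B: at 8.15% the monthly rate is 0.0067917, so the payment is 189,000 × 0.0067917 / (1 − 1.0067917^−180) = $1,822.59.
Over 53 months: Option A costs 53 × $1,388.56 + $1,275.00 = $74,868.68; Option B costs 53 × $1,822.59 + $1,750.00 = $98,347.27.
Option A is cheaper by $98,347.27 − $74,868.68 = $23,478.59.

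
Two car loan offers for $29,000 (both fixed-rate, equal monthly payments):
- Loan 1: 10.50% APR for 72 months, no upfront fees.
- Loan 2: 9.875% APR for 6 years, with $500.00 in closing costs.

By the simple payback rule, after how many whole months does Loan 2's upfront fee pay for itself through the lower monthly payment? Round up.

Loan 1: monthly rate = 10.5%/12 = 0.0087500; payment = 29,000 × 0.0087500 / (1 − (1+0.0087500)^−72) = $544.59.
Loan 2: at 9.875% the monthly rate is 0.0082292, so the payment is 29,000 × 0.0082292 / (1 − 1.0082292^−72) = $535.42.
Monthly savings = $544.59 − $535.42 = $9.17.
Break-even = $500.00 / $9.17 = 54.53 → 55 months.

55 months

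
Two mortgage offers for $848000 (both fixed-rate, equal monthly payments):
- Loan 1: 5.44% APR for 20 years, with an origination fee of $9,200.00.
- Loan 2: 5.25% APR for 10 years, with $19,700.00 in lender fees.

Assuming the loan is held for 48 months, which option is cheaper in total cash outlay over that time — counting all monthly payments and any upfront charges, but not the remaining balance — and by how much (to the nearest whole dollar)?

Loan 1 by $168,600

Loan 1: monthly rate = 5.44%/12 = 0.0045333; payment = 848,000 × 0.0045333 / (1 − (1+0.0045333)^−240) = $5,804.58.
Loan 2: monthly rate = 5.25%/12 = 0.0043750; payment = 848,000 × 0.0043750 / (1 − (1+0.0043750)^−120) = $9,098.34.
Over 48 months: Loan 1 costs 48 × $5,804.58 + $9,200.00 = $287,819.84; Loan 2 costs 48 × $9,098.34 + $19,700.00 = $456,420.32.
Loan 1 is cheaper by $456,420.32 − $287,819.84 = $168,600.48.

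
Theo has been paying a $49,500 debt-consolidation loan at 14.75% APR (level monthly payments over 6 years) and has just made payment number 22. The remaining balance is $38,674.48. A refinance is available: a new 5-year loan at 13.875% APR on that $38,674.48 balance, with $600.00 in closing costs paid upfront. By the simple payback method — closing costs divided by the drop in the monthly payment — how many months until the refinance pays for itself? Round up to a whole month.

5 months

Current payment = 49,500 × 14.75%/12 / (1 − (1+0.0122917)^−72) = $1,039.97.
Refinanced payment = 38,674.48 × 0.0115625 / (1 − (1+0.0115625)^−60) = $897.38.
Monthly savings = $1,039.97 − $897.38 = $142.59.
Break-even = $600.00 / $142.59 = 4.21 → 5 months.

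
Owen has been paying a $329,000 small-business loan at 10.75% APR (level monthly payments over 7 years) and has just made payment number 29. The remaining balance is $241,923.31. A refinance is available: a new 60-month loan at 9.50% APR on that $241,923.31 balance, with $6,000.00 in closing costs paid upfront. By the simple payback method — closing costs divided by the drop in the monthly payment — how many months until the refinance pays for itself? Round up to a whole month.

Current payment = 329,000 × 10.75%/12 / (1 − (1+0.0089583)^−84) = $5,590.13.
Refinanced payment = 241,923.31 × 0.0079167 / (1 − (1+0.0079167)^−60) = $5,080.84.
Monthly savings = $5,590.13 − $5,080.84 = $509.29.
Break-even = $6,000.00 / $509.29 = 11.78 → 12 months.

12 months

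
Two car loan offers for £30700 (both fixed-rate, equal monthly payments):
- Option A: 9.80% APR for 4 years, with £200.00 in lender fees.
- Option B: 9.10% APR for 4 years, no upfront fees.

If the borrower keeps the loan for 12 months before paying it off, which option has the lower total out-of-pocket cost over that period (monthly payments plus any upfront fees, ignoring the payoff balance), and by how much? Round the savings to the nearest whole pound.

Option B by £323

Option A: monthly rate = 9.8%/12 = 0.0081667; payment = 30,700 × 0.0081667 / (1 − (1+0.0081667)^−48) = £775.69.
Option B: at 9.10% the monthly rate is 0.0075833, so the payment is 30,700 × 0.0075833 / (1 − 1.0075833^−48) = £765.43.
Over 12 months: Option A costs 12 × £775.69 + £200.00 = £9,508.28; Option B costs 12 × £765.43 = £9,185.16.
Option B is cheaper by £9,508.28 − £9,185.16 = £323.12.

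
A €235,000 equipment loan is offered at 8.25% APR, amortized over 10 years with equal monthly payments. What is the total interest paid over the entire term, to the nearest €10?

€110,880

At 8.25% the monthly rate is 0.0068750, so the payment is 235,000 × 0.0068750 / (1 − 1.0068750^−120) = €2,882.34.
Total paid = 120 × €2,882.34 = €345,880.80; interest = €345,880.80 − €235,000 = €110,880.80.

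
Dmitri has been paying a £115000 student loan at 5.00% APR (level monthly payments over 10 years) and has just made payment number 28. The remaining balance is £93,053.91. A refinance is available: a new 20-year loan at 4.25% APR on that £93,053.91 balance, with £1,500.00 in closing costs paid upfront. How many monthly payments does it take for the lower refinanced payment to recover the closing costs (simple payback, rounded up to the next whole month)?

Current payment = 115,000 × 5%/12 / (1 − (1+0.0041667)^−120) = £1,219.75.
Refinanced payment = 93,053.91 × 0.0035417 / (1 − (1+0.0035417)^−240) = £576.22.
Monthly savings = £1,219.75 − £576.22 = £643.53.
Break-even = £1,500.00 / £643.53 = 2.33 → 3 months.

3 months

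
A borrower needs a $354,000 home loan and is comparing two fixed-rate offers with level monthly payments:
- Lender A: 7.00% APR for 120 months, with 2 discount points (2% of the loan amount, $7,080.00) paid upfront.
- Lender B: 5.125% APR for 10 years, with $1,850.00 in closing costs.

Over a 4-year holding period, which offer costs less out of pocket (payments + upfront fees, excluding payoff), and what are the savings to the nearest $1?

Lender B by $21,255

Lender A: monthly rate = 7%/12 = 0.0058333; payment = 354,000 × 0.0058333 / (1 − (1+0.0058333)^−120) = $4,110.24.
Lender B: monthly rate = 5.125%/12 = 0.0042708; payment = 354,000 × 0.0042708 / (1 − (1+0.0042708)^−120) = $3,776.39.
Over 48 months: Lender A costs 48 × $4,110.24 + $7,080.00 = $204,371.52; Lender B costs 48 × $3,776.39 + $1,850.00 = $183,116.72.
Lender B is cheaper by $204,371.52 − $183,116.72 = $21,254.80.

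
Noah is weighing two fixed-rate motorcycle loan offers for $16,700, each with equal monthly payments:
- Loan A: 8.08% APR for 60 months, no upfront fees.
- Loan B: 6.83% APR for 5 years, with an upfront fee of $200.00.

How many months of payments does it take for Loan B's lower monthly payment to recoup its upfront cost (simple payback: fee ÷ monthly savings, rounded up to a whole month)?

Loan A: monthly rate = 8.08%/12 = 0.0067333; payment = 16,700 × 0.0067333 / (1 − (1+0.0067333)^−60) = $339.26.
Loan B: at 6.83% the monthly rate is 0.0056917, so the payment is 16,700 × 0.0056917 / (1 − 1.0056917^−60) = $329.34.
Monthly savings = $339.26 − $329.34 = $9.92.
Break-even = $200.00 / $9.92 = 20.16 → 21 months.

21 months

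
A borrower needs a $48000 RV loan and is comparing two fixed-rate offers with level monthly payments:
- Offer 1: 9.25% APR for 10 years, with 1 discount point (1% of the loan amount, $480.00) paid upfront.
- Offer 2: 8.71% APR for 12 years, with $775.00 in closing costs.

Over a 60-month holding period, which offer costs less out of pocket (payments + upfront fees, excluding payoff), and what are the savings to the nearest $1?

Offer 2 by $4,272

Offer 1: at 9.25% the monthly rate is 0.0077083, so the payment is 48,000 × 0.0077083 / (1 − 1.0077083^−120) = $614.56.
Offer 2: at 8.71% the monthly rate is 0.0072583, so the payment is 48,000 × 0.0072583 / (1 − 1.0072583^−144) = $538.44.
Over 60 months: Offer 1 costs 60 × $614.56 + $480.00 = $37,353.60; Offer 2 costs 60 × $538.44 + $775.00 = $33,081.40.
Offer 2 is cheaper by $37,353.60 − $33,081.40 = $4,272.20.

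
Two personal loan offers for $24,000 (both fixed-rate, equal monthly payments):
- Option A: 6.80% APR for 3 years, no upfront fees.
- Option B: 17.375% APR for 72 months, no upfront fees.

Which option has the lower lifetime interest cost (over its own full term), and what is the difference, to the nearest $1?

Option A: monthly rate = 6.8%/12 = 0.0056667; payment = 24,000 × 0.0056667 / (1 − (1+0.0056667)^−36) = $738.86.
Total interest on Option A = 36 × $738.86 − $24,000 = $2,598.96.
Option B: monthly rate = 17.375%/12 = 0.0144792; payment = 24,000 × 0.0144792 / (1 − (1+0.0144792)^−72) = $538.94.
Total interest on Option B = 72 × $538.94 − $24,000 = $14,803.68.
Option A is lower by $12,204.72.

Option A by $12,205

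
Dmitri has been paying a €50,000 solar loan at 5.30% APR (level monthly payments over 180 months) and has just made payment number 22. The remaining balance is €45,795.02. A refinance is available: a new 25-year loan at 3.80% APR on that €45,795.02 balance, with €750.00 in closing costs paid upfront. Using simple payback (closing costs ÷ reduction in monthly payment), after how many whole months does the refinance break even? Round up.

5 months

Current payment = 50,000 × 5.3%/12 / (1 − (1+0.0044167)^−180) = €403.25.
Refinanced payment = 45,795.02 × 0.0031667 / (1 − (1+0.0031667)^−300) = €236.69.
Monthly savings = €403.25 − €236.69 = €166.56.
Break-even = €750.00 / €166.56 = 4.50 → 5 months.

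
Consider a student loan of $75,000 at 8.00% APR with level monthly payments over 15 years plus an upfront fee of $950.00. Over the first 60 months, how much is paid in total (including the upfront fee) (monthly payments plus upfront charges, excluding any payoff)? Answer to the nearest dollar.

$43,954

Monthly rate = 8%/12 = 0.0066667; payment = 75,000 × 0.0066667 / (1 − (1+0.0066667)^−180) = $716.74.
Total outlay = 60 × $716.74 + $950.00 = $43,954.40.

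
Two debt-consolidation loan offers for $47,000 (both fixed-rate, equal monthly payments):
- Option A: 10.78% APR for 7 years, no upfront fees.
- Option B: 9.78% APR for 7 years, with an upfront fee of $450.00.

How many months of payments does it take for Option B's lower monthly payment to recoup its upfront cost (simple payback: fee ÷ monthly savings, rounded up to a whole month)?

19 months

Option A: at 10.78% the monthly rate is 0.0089833, so the payment is 47,000 × 0.0089833 / (1 − 1.0089833^−84) = $799.33.
Option B: at 9.78% the monthly rate is 0.0081500, so the payment is 47,000 × 0.0081500 / (1 − 1.0081500^−84) = $774.92.
Monthly savings = $799.33 − $774.92 = $24.41.
Break-even = $450.00 / $24.41 = 18.44 → 19 months.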